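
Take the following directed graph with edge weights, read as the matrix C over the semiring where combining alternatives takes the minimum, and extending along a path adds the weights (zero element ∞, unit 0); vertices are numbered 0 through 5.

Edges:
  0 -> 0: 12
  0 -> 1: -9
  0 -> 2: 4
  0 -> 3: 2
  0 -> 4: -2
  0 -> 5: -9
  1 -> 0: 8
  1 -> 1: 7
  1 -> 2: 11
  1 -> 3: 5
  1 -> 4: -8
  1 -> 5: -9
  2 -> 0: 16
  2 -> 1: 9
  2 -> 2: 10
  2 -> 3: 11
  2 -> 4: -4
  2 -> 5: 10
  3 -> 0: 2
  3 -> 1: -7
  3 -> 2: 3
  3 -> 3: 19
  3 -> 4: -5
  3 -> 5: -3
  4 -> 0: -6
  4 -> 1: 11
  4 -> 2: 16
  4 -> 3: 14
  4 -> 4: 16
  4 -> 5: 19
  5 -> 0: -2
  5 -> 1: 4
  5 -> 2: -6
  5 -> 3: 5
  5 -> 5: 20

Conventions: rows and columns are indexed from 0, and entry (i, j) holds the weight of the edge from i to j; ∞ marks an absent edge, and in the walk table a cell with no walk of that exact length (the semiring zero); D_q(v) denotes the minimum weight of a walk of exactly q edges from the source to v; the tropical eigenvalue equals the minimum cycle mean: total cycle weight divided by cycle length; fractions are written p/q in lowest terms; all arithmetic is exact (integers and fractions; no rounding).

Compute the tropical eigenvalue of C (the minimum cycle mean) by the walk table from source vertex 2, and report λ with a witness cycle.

q=0: [∞, ∞, 0, ∞, ∞, ∞]
q=1: [16, 9, 10, 11, -4, 10]
q=2: [-10, 4, 4, 10, 1, 0]
q=3: [-5, -19, -6, -8, -12, -19]
q=4: [-21, -15, -25, -14, -27, -28]
q=5: [-33, -30, -34, -23, -29, -30]
q=6: [-35, -42, -36, -31, -38, -42]
Optimal cycle mean attained by: cycle 0->1->4->0, total (-9) + (-8) + (-6), length 3.
Answer: λ = -23/3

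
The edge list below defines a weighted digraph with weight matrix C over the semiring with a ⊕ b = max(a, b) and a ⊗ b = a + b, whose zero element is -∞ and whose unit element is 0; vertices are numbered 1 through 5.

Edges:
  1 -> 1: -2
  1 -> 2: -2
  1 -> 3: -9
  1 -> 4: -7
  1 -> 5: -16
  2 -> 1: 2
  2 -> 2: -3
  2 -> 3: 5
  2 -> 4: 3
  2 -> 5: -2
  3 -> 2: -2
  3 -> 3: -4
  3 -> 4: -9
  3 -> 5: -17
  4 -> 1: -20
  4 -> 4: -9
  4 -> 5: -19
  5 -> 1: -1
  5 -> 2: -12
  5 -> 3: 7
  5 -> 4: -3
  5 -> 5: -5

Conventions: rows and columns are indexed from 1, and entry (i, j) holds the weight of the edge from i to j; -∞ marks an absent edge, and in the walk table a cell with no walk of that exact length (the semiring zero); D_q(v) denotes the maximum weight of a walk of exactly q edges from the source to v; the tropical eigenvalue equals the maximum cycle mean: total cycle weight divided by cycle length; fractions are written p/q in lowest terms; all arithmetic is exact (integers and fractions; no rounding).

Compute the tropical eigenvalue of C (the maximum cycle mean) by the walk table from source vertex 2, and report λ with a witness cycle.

q=0: [-∞, 0, -∞, -∞, -∞]
q=1: [2, -3, 5, 3, -2]
q=2: [0, 3, 5, 0, -5]
q=3: [5, 3, 8, 6, 1]
q=4: [5, 6, 8, 6, 1]
q=5: [8, 6, 11, 9, 4]
Optimal cycle mean attained by: cycle 2->3->2, total 5 + (-2), length 2.
Answer: λ = 3/2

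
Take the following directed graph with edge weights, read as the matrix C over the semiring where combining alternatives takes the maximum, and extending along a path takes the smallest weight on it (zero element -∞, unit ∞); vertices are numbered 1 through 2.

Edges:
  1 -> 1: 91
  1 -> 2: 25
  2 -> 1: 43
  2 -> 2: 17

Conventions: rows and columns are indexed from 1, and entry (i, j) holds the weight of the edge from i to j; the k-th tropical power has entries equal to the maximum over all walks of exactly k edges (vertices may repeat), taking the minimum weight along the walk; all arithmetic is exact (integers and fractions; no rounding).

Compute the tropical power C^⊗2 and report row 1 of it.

C^⊗2:
  [91, 25]
  [43, 25]
Answer: row 1 of C^⊗2 = [91, 25]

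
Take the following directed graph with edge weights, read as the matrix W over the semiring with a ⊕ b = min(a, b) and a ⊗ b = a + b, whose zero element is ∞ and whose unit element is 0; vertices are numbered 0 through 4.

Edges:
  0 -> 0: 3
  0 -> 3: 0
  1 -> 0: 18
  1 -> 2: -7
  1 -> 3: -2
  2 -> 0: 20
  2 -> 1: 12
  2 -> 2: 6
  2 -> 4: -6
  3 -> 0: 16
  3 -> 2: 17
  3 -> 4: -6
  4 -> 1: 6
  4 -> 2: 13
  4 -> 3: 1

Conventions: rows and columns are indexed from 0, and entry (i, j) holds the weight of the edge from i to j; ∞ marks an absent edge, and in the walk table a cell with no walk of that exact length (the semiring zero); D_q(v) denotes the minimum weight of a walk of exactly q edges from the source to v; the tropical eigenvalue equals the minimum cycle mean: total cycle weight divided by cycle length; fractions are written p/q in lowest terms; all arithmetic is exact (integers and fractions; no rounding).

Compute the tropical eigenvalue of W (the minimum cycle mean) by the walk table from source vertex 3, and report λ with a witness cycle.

q=0: [∞, ∞, ∞, 0, ∞]
q=1: [16, ∞, 17, ∞, -6]
q=2: [19, 0, 7, -5, 11]
q=3: [11, 17, -7, -2, -11]
q=4: [13, -5, -1, -10, -13]
q=5: [6, -7, -12, -12, -16]
Optimal cycle mean attained by: cycle 3->4->3, total (-6) + 1, length 2.
Answer: λ = -5/2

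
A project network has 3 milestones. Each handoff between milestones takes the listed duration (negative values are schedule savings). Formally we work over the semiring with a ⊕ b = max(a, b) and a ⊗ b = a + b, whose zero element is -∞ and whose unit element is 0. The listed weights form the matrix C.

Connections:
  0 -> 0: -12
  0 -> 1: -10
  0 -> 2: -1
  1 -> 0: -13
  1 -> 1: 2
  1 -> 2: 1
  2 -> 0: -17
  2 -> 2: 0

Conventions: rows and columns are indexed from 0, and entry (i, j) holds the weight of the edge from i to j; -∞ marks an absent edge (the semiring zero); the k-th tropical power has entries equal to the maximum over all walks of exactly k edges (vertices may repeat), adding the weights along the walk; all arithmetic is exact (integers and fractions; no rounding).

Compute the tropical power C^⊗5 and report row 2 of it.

C^⊗2:
  [-18, -8, -1]
  [-11, 4, 3]
  [-17, -27, 0]
C^⊗3:
  [-18, -6, -1]
  [-9, 6, 5]
  [-17, -25, 0]
C^⊗4:
  [-18, -4, -1]
  [-7, 8, 7]
  [-17, -23, 0]
C^⊗5:
  [-17, -2, -1]
  [-5, 10, 9]
  [-17, -21, 0]
Answer: row 2 of C^⊗5 = [-17, -21, 0]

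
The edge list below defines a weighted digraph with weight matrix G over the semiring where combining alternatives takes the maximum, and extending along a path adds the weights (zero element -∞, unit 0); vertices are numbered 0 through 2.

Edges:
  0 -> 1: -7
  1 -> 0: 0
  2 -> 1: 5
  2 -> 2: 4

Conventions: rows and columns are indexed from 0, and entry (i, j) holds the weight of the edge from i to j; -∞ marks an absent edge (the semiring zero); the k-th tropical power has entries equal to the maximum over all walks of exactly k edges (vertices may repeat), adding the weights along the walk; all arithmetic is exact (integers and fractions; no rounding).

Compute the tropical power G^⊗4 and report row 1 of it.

G^⊗2:
  [-7, -∞, -∞]
  [-∞, -7, -∞]
  [5, 9, 8]
G^⊗3:
  [-∞, -14, -∞]
  [-7, -∞, -∞]
  [9, 13, 12]
G^⊗4:
  [-14, -∞, -∞]
  [-∞, -14, -∞]
  [13, 17, 16]
Answer: row 1 of G^⊗4 = [-∞, -14, -∞]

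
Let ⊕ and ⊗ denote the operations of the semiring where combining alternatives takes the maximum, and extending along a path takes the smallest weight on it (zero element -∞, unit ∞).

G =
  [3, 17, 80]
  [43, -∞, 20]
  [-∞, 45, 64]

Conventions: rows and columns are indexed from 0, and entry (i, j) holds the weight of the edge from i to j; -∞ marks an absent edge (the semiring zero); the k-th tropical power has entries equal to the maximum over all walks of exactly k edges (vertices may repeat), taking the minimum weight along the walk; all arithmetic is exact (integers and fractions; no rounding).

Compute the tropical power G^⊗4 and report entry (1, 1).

G^⊗2:
  [17, 45, 64]
  [3, 20, 43]
  [43, 45, 64]
G^⊗3:
  [43, 45, 64]
  [20, 43, 43]
  [43, 45, 64]
G^⊗4:
  [43, 45, 64]
  [43, 43, 43]
  [43, 45, 64]
Key observation: the optimum is the walk 1->0->2->2->1, with weight 43 min 80 min 64 min 45 = 43.
Optimal value attained by: walk 1->0->2->2->1.
Answer: (G^⊗4)[1][1] = 43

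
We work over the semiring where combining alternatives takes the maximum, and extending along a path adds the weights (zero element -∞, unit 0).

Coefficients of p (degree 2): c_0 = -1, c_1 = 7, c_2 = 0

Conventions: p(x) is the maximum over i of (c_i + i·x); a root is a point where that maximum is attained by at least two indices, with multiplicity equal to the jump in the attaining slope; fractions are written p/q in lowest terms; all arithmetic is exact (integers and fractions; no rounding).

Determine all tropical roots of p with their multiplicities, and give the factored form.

hull edge (i=0, c=-1) to (i=1, c=7): slope 8, span 1
hull edge (i=1, c=7) to (i=2, c=0): slope -7, span 1
Factored form: p(x) = 0 ⊗ (x ⊕ (-8)) ⊗ (x ⊕ 7)
Answer: roots = -8 (mult 1), 7 (mult 1)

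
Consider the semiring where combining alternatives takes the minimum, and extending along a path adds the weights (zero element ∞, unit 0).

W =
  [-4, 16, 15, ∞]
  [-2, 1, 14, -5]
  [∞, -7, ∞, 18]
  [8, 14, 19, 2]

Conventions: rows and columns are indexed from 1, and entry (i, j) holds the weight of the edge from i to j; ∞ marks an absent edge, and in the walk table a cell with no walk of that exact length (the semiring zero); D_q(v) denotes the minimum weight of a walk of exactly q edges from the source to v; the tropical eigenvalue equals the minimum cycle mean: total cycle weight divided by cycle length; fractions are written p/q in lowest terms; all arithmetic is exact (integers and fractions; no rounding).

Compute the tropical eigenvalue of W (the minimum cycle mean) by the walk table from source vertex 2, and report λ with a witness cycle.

q=0: [∞, 0, ∞, ∞]
q=1: [-2, 1, 14, -5]
q=2: [-6, 2, 13, -4]
q=3: [-10, 3, 9, -3]
q=4: [-14, 2, 5, -2]
Optimal cycle mean attained by: cycle 1->1, total (-4), length 1.
Answer: λ = -4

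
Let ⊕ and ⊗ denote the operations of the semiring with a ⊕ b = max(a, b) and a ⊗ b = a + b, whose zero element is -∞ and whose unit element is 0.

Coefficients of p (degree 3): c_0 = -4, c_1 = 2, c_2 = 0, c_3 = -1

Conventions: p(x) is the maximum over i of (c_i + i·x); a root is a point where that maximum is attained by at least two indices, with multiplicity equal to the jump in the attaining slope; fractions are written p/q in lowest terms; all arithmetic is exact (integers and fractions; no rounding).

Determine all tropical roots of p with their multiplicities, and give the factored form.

hull edge (i=0, c=-4) to (i=1, c=2): slope 6, span 1
hull edge (i=1, c=2) to (i=3, c=-1): slope -3/2, span 2
Factored form: p(x) = -1 ⊗ (x ⊕ (-6)) ⊗ (x ⊕ 3/2) ⊗ (x ⊕ 3/2)
Answer: roots = -6 (mult 1), 3/2 (mult 2)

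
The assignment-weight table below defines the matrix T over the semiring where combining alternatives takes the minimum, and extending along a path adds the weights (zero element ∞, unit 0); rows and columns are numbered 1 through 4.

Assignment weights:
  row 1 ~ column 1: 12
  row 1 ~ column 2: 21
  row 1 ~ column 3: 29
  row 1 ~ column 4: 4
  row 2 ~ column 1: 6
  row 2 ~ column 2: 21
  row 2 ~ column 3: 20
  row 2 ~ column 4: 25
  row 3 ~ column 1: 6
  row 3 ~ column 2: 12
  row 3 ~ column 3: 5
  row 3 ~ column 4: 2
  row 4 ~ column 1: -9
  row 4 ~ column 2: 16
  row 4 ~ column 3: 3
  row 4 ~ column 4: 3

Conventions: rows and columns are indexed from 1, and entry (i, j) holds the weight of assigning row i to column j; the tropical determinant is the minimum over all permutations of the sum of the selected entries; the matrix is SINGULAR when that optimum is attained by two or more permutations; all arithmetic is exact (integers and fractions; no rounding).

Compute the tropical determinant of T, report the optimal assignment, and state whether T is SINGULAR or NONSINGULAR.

σ = (1, 2, 3, 4): 12 + 21 + 5 + 3 = 41
σ = (1, 2, 4, 3): 12 + 21 + 2 + 3 = 38
σ = (1, 3, 2, 4): 12 + 20 + 12 + 3 = 47
σ = (1, 3, 4, 2): 12 + 20 + 2 + 16 = 50
σ = (1, 4, 2, 3): 12 + 25 + 12 + 3 = 52
σ = (1, 4, 3, 2): 12 + 25 + 5 + 16 = 58
σ = (2, 1, 3, 4): 21 + 6 + 5 + 3 = 35
σ = (2, 1, 4, 3): 21 + 6 + 2 + 3 = 32
σ = (2, 3, 1, 4): 21 + 20 + 6 + 3 = 50
σ = (2, 3, 4, 1): 21 + 20 + 2 + (-9) = 34
σ = (2, 4, 1, 3): 21 + 25 + 6 + 3 = 55
σ = (2, 4, 3, 1): 21 + 25 + 5 + (-9) = 42
σ = (3, 1, 2, 4): 29 + 6 + 12 + 3 = 50
σ = (3, 1, 4, 2): 29 + 6 + 2 + 16 = 53
σ = (3, 2, 1, 4): 29 + 21 + 6 + 3 = 59
σ = (3, 2, 4, 1): 29 + 21 + 2 + (-9) = 43
σ = (3, 4, 1, 2): 29 + 25 + 6 + 16 = 76
σ = (3, 4, 2, 1): 29 + 25 + 12 + (-9) = 57
σ = (4, 1, 2, 3): 4 + 6 + 12 + 3 = 25
σ = (4, 1, 3, 2): 4 + 6 + 5 + 16 = 31
σ = (4, 2, 1, 3): 4 + 21 + 6 + 3 = 34
σ = (4, 2, 3, 1): 4 + 21 + 5 + (-9) = 21
σ = (4, 3, 1, 2): 4 + 20 + 6 + 16 = 46
σ = (4, 3, 2, 1): 4 + 20 + 12 + (-9) = 27
Optimal value attained by: σ = (4, 2, 3, 1).
Answer: det⊕(T) = 21; verdict: NONSINGULAR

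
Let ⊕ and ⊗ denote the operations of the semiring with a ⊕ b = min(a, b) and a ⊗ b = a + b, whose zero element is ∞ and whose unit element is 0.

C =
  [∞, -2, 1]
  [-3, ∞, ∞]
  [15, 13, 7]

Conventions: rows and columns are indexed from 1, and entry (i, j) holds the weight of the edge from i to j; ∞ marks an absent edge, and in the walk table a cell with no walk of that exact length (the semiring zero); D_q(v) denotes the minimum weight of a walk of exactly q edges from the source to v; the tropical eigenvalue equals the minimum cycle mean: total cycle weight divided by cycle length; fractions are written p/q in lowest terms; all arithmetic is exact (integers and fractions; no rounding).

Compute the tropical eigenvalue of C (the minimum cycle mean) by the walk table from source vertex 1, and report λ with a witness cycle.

q=0: [0, ∞, ∞]
q=1: [∞, -2, 1]
q=2: [-5, 14, 8]
q=3: [11, -7, -4]
Optimal cycle mean attained by: cycle 1->2->1, total (-2) + (-3), length 2.
Answer: λ = -5/2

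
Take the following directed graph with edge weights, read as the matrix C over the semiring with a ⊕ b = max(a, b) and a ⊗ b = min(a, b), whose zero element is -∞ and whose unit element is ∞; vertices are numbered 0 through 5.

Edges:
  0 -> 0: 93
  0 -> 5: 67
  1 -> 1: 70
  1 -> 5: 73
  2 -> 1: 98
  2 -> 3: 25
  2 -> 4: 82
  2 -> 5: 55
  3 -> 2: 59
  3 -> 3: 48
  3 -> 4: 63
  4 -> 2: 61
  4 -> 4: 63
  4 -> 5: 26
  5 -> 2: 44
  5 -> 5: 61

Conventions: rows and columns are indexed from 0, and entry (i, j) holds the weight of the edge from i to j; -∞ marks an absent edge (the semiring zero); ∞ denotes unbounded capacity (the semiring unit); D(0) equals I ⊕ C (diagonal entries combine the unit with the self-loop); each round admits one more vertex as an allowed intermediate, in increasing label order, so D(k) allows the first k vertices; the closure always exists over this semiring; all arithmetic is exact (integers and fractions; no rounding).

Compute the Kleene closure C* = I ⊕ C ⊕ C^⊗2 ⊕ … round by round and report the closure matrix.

D(0):
  [∞, -∞, -∞, -∞, -∞, 67]
  [-∞, ∞, -∞, -∞, -∞, 73]
  [-∞, 98, ∞, 25, 82, 55]
  [-∞, -∞, 59, ∞, 63, -∞]
  [-∞, -∞, 61, -∞, ∞, 26]
  [-∞, -∞, 44, -∞, -∞, ∞]
D(1):
  [∞, -∞, -∞, -∞, -∞, 67]
  [-∞, ∞, -∞, -∞, -∞, 73]
  [-∞, 98, ∞, 25, 82, 55]
  [-∞, -∞, 59, ∞, 63, -∞]
  [-∞, -∞, 61, -∞, ∞, 26]
  [-∞, -∞, 44, -∞, -∞, ∞]
D(2):
  [∞, -∞, -∞, -∞, -∞, 67]
  [-∞, ∞, -∞, -∞, -∞, 73]
  [-∞, 98, ∞, 25, 82, 73]
  [-∞, -∞, 59, ∞, 63, -∞]
  [-∞, -∞, 61, -∞, ∞, 26]
  [-∞, -∞, 44, -∞, -∞, ∞]
D(3):
  [∞, -∞, -∞, -∞, -∞, 67]
  [-∞, ∞, -∞, -∞, -∞, 73]
  [-∞, 98, ∞, 25, 82, 73]
  [-∞, 59, 59, ∞, 63, 59]
  [-∞, 61, 61, 25, ∞, 61]
  [-∞, 44, 44, 25, 44, ∞]
D(4):
  [∞, -∞, -∞, -∞, -∞, 67]
  [-∞, ∞, -∞, -∞, -∞, 73]
  [-∞, 98, ∞, 25, 82, 73]
  [-∞, 59, 59, ∞, 63, 59]
  [-∞, 61, 61, 25, ∞, 61]
  [-∞, 44, 44, 25, 44, ∞]
D(5):
  [∞, -∞, -∞, -∞, -∞, 67]
  [-∞, ∞, -∞, -∞, -∞, 73]
  [-∞, 98, ∞, 25, 82, 73]
  [-∞, 61, 61, ∞, 63, 61]
  [-∞, 61, 61, 25, ∞, 61]
  [-∞, 44, 44, 25, 44, ∞]
D(6):
  [∞, 44, 44, 25, 44, 67]
  [-∞, ∞, 44, 25, 44, 73]
  [-∞, 98, ∞, 25, 82, 73]
  [-∞, 61, 61, ∞, 63, 61]
  [-∞, 61, 61, 25, ∞, 61]
  [-∞, 44, 44, 25, 44, ∞]
Answer: C* = [[∞, 44, 44, 25, 44, 67], [-∞, ∞, 44, 25, 44, 73], [-∞, 98, ∞, 25, 82, 73], [-∞, 61, 61, ∞, 63, 61], [-∞, 61, 61, 25, ∞, 61], [-∞, 44, 44, 25, 44, ∞]]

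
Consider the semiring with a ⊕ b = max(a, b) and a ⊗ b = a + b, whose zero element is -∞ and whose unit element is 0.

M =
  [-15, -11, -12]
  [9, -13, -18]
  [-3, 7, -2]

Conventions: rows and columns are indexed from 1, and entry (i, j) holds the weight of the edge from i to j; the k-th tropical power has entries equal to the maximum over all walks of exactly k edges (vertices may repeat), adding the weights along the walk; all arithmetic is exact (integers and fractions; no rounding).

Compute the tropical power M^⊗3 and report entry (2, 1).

M^⊗2:
  [-2, -5, -14]
  [-4, -2, -3]
  [16, 5, -4]
M^⊗3:
  [4, -7, -14]
  [7, 4, -5]
  [14, 5, 4]
Key observation: the optimum is the walk 2->1->2->1, with weight 9 + (-11) + 9 = 7.
Optimal value attained by: walk 2->1->2->1.
Answer: (M^⊗3)[2][1] = 7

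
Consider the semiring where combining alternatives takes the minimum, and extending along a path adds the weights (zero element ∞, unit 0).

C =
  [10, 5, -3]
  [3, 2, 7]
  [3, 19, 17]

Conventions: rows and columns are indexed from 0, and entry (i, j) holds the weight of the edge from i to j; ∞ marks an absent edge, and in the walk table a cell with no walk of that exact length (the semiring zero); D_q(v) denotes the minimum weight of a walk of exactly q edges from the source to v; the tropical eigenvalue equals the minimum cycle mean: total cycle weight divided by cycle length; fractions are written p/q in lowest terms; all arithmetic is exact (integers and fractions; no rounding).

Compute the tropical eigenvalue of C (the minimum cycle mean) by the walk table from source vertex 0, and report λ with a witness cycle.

q=0: [0, ∞, ∞]
q=1: [10, 5, -3]
q=2: [0, 7, 7]
q=3: [10, 5, -3]
Optimal cycle mean attained by: cycle 0->2->0, total (-3) + 3, length 2.
Answer: λ = 0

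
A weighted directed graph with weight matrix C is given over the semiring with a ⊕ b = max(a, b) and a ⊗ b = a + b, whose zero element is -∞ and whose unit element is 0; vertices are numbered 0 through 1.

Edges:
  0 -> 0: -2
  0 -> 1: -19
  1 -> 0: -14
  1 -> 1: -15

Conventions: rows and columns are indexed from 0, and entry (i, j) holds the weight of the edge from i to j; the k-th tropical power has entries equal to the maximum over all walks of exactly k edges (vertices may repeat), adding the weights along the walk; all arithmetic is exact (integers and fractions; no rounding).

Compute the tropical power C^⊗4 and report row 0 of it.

C^⊗2:
  [-4, -21]
  [-16, -30]
C^⊗3:
  [-6, -23]
  [-18, -35]
C^⊗4:
  [-8, -25]
  [-20, -37]
Answer: row 0 of C^⊗4 = [-8, -25]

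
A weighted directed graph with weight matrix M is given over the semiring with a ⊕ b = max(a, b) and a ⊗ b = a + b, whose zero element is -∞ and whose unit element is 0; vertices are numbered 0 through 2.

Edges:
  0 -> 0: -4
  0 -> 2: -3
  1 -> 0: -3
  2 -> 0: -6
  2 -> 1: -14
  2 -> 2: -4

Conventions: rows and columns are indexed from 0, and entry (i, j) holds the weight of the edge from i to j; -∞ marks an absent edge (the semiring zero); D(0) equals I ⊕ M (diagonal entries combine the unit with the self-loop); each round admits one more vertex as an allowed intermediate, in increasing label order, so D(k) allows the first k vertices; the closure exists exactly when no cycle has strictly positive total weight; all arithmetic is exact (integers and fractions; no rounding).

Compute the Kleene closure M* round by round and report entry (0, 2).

D(0):
  [0, -∞, -3]
  [-3, 0, -∞]
  [-6, -14, 0]
D(1):
  [0, -∞, -3]
  [-3, 0, -6]
  [-6, -14, 0]
D(2):
  [0, -∞, -3]
  [-3, 0, -6]
  [-6, -14, 0]
D(3):
  [0, -17, -3]
  [-3, 0, -6]
  [-6, -14, 0]
Answer: M*[0][2] = -3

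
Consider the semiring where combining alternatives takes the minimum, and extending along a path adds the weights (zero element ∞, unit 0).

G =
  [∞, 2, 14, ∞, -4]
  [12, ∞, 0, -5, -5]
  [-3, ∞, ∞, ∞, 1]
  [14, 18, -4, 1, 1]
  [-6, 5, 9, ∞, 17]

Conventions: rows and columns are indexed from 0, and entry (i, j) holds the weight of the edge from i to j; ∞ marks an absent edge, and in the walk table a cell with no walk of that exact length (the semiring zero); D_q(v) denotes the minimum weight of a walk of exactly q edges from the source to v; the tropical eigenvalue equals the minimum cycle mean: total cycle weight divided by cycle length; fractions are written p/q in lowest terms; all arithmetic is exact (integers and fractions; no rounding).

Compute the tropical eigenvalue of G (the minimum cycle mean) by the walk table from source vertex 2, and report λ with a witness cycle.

q=0: [∞, ∞, 0, ∞, ∞]
q=1: [-3, ∞, ∞, ∞, 1]
q=2: [-5, -1, 10, ∞, -7]
q=3: [-13, -3, -1, -6, -9]
q=4: [-15, -11, -10, -8, -17]
q=5: [-23, -13, -12, -16, -19]
Optimal cycle mean attained by: cycle 0->4->0, total (-4) + (-6), length 2.
Answer: λ = -5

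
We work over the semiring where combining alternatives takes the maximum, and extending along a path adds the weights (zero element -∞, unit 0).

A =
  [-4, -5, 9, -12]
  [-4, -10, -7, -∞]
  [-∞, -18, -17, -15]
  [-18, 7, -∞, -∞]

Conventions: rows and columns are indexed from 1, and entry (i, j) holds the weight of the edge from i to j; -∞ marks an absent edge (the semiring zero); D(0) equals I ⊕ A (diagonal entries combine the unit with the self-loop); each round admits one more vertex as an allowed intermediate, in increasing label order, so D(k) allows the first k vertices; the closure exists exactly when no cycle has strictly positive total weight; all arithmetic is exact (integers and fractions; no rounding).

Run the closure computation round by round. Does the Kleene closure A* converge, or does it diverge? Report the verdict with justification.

D(0):
  [0, -5, 9, -12]
  [-4, 0, -7, -∞]
  [-∞, -18, 0, -15]
  [-18, 7, -∞, 0]
D(1):
  [0, -5, 9, -12]
  [-4, 0, 5, -16]
  [-∞, -18, 0, -15]
  [-18, 7, -9, 0]
D(2):
  [0, -5, 9, -12]
  [-4, 0, 5, -16]
  [-22, -18, 0, -15]
  [3, 7, 12, 0]
D(3):
  [0, -5, 9, -6]
  [-4, 0, 5, -10]
  [-22, -18, 0, -15]
  [3, 7, 12, 0]
D(4):
  [0, 1, 9, -6]
  [-4, 0, 5, -10]
  [-12, -8, 0, -15]
  [3, 7, 12, 0]
Key observation: every diagonal entry stays at the unit through all rounds, so no improving cycle exists.
Answer: CONVERGES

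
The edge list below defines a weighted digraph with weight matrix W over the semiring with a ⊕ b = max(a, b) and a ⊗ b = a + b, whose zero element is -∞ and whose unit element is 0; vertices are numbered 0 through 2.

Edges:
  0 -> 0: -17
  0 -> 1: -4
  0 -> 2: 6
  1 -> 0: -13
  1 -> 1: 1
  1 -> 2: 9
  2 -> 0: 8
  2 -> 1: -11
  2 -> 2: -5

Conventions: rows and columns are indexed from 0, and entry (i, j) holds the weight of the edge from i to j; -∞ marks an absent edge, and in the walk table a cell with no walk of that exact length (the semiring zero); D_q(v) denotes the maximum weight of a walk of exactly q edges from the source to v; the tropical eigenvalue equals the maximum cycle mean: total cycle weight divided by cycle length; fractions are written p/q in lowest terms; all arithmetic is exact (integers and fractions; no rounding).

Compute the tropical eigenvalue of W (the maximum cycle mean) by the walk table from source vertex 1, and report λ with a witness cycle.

q=0: [-∞, 0, -∞]
q=1: [-13, 1, 9]
q=2: [17, 2, 10]
q=3: [18, 13, 23]
Optimal cycle mean attained by: cycle 0->2->0, total 6 + 8, length 2.
Answer: λ = 7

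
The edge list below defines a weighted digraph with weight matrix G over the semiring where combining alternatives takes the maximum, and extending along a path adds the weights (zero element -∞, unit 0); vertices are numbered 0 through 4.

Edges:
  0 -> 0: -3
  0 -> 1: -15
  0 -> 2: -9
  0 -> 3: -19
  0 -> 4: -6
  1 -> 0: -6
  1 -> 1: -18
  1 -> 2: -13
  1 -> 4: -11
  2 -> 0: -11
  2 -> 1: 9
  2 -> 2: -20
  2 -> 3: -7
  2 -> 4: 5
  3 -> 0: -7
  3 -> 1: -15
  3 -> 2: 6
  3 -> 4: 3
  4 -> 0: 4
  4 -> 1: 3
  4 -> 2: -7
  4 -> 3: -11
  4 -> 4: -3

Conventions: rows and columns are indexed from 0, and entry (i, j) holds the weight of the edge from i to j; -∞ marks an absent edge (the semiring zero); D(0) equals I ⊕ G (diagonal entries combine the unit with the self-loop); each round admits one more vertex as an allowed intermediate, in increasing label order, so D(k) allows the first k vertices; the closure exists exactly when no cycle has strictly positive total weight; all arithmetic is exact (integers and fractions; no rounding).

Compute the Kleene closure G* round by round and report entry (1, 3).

D(0):
  [0, -15, -9, -19, -6]
  [-6, 0, -13, -∞, -11]
  [-11, 9, 0, -7, 5]
  [-7, -15, 6, 0, 3]
  [4, 3, -7, -11, 0]
D(1):
  [0, -15, -9, -19, -6]
  [-6, 0, -13, -25, -11]
  [-11, 9, 0, -7, 5]
  [-7, -15, 6, 0, 3]
  [4, 3, -5, -11, 0]
D(2):
  [0, -15, -9, -19, -6]
  [-6, 0, -13, -25, -11]
  [3, 9, 0, -7, 5]
  [-7, -15, 6, 0, 3]
  [4, 3, -5, -11, 0]
D(3):
  [0, 0, -9, -16, -4]
  [-6, 0, -13, -20, -8]
  [3, 9, 0, -7, 5]
  [9, 15, 6, 0, 11]
  [4, 4, -5, -11, 0]
D(4):
  [0, 0, -9, -16, -4]
  [-6, 0, -13, -20, -8]
  [3, 9, 0, -7, 5]
  [9, 15, 6, 0, 11]
  [4, 4, -5, -11, 0]
D(5):
  [0, 0, -9, -15, -4]
  [-4, 0, -13, -19, -8]
  [9, 9, 0, -6, 5]
  [15, 15, 6, 0, 11]
  [4, 4, -5, -11, 0]
Answer: G*[1][3] = -19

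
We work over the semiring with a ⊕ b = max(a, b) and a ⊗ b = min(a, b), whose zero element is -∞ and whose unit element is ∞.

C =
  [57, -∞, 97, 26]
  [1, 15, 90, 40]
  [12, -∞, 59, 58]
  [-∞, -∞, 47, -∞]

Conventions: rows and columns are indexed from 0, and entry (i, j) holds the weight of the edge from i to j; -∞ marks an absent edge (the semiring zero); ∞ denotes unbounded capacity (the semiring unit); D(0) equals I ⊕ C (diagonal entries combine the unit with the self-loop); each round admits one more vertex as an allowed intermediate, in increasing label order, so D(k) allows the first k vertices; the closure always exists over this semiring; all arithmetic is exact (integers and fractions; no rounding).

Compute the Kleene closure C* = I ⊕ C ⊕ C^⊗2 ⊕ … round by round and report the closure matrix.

D(0):
  [∞, -∞, 97, 26]
  [1, ∞, 90, 40]
  [12, -∞, ∞, 58]
  [-∞, -∞, 47, ∞]
D(1):
  [∞, -∞, 97, 26]
  [1, ∞, 90, 40]
  [12, -∞, ∞, 58]
  [-∞, -∞, 47, ∞]
D(2):
  [∞, -∞, 97, 26]
  [1, ∞, 90, 40]
  [12, -∞, ∞, 58]
  [-∞, -∞, 47, ∞]
D(3):
  [∞, -∞, 97, 58]
  [12, ∞, 90, 58]
  [12, -∞, ∞, 58]
  [12, -∞, 47, ∞]
D(4):
  [∞, -∞, 97, 58]
  [12, ∞, 90, 58]
  [12, -∞, ∞, 58]
  [12, -∞, 47, ∞]
Answer: C* = [[∞, -∞, 97, 58], [12, ∞, 90, 58], [12, -∞, ∞, 58], [12, -∞, 47, ∞]]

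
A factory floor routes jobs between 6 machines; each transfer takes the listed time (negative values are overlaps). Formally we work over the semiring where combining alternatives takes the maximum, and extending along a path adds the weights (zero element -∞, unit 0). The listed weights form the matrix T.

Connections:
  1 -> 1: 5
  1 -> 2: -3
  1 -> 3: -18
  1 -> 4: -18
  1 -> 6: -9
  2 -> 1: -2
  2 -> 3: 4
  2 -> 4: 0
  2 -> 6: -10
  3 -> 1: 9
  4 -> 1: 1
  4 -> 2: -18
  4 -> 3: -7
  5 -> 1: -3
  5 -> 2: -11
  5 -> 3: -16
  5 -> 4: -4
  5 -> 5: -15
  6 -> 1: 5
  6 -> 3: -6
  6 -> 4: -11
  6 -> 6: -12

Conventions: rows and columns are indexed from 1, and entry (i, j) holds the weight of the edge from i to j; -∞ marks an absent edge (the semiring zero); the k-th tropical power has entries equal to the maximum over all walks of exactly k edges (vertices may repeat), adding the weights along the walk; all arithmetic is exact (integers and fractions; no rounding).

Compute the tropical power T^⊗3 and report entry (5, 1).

T^⊗2:
  [10, 2, 1, -3, -∞, -4]
  [13, -5, -7, -20, -∞, -11]
  [14, 6, -9, -9, -∞, 0]
  [6, -2, -14, -17, -∞, -8]
  [2, -6, -7, -11, -30, -12]
  [10, 2, -13, -13, -∞, -4]
T^⊗3:
  [15, 7, 6, 2, -∞, 1]
  [18, 10, -1, -5, -∞, 4]
  [19, 11, 10, 6, -∞, 5]
  [11, 3, 2, -2, -∞, -3]
  [7, -1, -2, -6, -45, -7]
  [15, 7, 6, 2, -∞, 1]
Key observation: the optimum is the walk 5->1->1->1, with weight (-3) + 5 + 5 = 7.
Optimal value attained by: walk 5->1->1->1.
Answer: (T^⊗3)[5][1] = 7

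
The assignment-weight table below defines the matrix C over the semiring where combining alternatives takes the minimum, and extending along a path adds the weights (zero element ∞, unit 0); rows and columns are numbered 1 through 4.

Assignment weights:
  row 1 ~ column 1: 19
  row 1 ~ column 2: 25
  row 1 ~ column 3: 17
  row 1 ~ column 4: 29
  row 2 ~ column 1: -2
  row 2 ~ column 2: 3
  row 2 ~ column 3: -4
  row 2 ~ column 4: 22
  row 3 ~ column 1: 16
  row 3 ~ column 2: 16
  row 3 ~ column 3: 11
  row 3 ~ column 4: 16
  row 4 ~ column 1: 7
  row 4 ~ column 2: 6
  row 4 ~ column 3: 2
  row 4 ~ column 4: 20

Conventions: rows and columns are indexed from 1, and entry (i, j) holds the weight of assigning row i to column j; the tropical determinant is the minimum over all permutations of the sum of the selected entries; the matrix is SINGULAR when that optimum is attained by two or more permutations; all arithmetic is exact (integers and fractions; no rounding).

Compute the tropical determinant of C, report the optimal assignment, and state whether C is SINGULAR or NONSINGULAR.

σ = (1, 2, 3, 4): 19 + 3 + 11 + 20 = 53
σ = (1, 2, 4, 3): 19 + 3 + 16 + 2 = 40
σ = (1, 3, 2, 4): 19 + (-4) + 16 + 20 = 51
σ = (1, 3, 4, 2): 19 + (-4) + 16 + 6 = 37
σ = (1, 4, 2, 3): 19 + 22 + 16 + 2 = 59
σ = (1, 4, 3, 2): 19 + 22 + 11 + 6 = 58
σ = (2, 1, 3, 4): 25 + (-2) + 11 + 20 = 54
σ = (2, 1, 4, 3): 25 + (-2) + 16 + 2 = 41
σ = (2, 3, 1, 4): 25 + (-4) + 16 + 20 = 57
σ = (2, 3, 4, 1): 25 + (-4) + 16 + 7 = 44
σ = (2, 4, 1, 3): 25 + 22 + 16 + 2 = 65
σ = (2, 4, 3, 1): 25 + 22 + 11 + 7 = 65
σ = (3, 1, 2, 4): 17 + (-2) + 16 + 20 = 51
σ = (3, 1, 4, 2): 17 + (-2) + 16 + 6 = 37
σ = (3, 2, 1, 4): 17 + 3 + 16 + 20 = 56
σ = (3, 2, 4, 1): 17 + 3 + 16 + 7 = 43
σ = (3, 4, 1, 2): 17 + 22 + 16 + 6 = 61
σ = (3, 4, 2, 1): 17 + 22 + 16 + 7 = 62
σ = (4, 1, 2, 3): 29 + (-2) + 16 + 2 = 45
σ = (4, 1, 3, 2): 29 + (-2) + 11 + 6 = 44
σ = (4, 2, 1, 3): 29 + 3 + 16 + 2 = 50
σ = (4, 2, 3, 1): 29 + 3 + 11 + 7 = 50
σ = (4, 3, 1, 2): 29 + (-4) + 16 + 6 = 47
σ = (4, 3, 2, 1): 29 + (-4) + 16 + 7 = 48
Optimal value attained by: σ = (1, 3, 4, 2).
Answer: det⊕(C) = 37; verdict: SINGULAR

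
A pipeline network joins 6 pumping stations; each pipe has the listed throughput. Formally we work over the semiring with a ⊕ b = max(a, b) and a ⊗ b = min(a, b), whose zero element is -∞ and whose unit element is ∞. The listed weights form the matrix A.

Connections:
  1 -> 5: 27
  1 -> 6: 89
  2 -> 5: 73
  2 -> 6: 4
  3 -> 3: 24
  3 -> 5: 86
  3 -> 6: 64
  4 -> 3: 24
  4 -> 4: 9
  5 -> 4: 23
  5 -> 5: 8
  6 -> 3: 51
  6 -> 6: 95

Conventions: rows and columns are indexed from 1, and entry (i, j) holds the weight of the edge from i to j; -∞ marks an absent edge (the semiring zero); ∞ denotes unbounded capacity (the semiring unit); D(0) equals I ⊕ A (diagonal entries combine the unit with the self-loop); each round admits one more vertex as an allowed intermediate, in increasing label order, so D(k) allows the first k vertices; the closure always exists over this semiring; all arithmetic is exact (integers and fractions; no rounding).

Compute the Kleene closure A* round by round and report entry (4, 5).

D(0):
  [∞, -∞, -∞, -∞, 27, 89]
  [-∞, ∞, -∞, -∞, 73, 4]
  [-∞, -∞, ∞, -∞, 86, 64]
  [-∞, -∞, 24, ∞, -∞, -∞]
  [-∞, -∞, -∞, 23, ∞, -∞]
  [-∞, -∞, 51, -∞, -∞, ∞]
D(1):
  [∞, -∞, -∞, -∞, 27, 89]
  [-∞, ∞, -∞, -∞, 73, 4]
  [-∞, -∞, ∞, -∞, 86, 64]
  [-∞, -∞, 24, ∞, -∞, -∞]
  [-∞, -∞, -∞, 23, ∞, -∞]
  [-∞, -∞, 51, -∞, -∞, ∞]
D(2):
  [∞, -∞, -∞, -∞, 27, 89]
  [-∞, ∞, -∞, -∞, 73, 4]
  [-∞, -∞, ∞, -∞, 86, 64]
  [-∞, -∞, 24, ∞, -∞, -∞]
  [-∞, -∞, -∞, 23, ∞, -∞]
  [-∞, -∞, 51, -∞, -∞, ∞]
D(3):
  [∞, -∞, -∞, -∞, 27, 89]
  [-∞, ∞, -∞, -∞, 73, 4]
  [-∞, -∞, ∞, -∞, 86, 64]
  [-∞, -∞, 24, ∞, 24, 24]
  [-∞, -∞, -∞, 23, ∞, -∞]
  [-∞, -∞, 51, -∞, 51, ∞]
D(4):
  [∞, -∞, -∞, -∞, 27, 89]
  [-∞, ∞, -∞, -∞, 73, 4]
  [-∞, -∞, ∞, -∞, 86, 64]
  [-∞, -∞, 24, ∞, 24, 24]
  [-∞, -∞, 23, 23, ∞, 23]
  [-∞, -∞, 51, -∞, 51, ∞]
D(5):
  [∞, -∞, 23, 23, 27, 89]
  [-∞, ∞, 23, 23, 73, 23]
  [-∞, -∞, ∞, 23, 86, 64]
  [-∞, -∞, 24, ∞, 24, 24]
  [-∞, -∞, 23, 23, ∞, 23]
  [-∞, -∞, 51, 23, 51, ∞]
D(6):
  [∞, -∞, 51, 23, 51, 89]
  [-∞, ∞, 23, 23, 73, 23]
  [-∞, -∞, ∞, 23, 86, 64]
  [-∞, -∞, 24, ∞, 24, 24]
  [-∞, -∞, 23, 23, ∞, 23]
  [-∞, -∞, 51, 23, 51, ∞]
Answer: A*[4][5] = 24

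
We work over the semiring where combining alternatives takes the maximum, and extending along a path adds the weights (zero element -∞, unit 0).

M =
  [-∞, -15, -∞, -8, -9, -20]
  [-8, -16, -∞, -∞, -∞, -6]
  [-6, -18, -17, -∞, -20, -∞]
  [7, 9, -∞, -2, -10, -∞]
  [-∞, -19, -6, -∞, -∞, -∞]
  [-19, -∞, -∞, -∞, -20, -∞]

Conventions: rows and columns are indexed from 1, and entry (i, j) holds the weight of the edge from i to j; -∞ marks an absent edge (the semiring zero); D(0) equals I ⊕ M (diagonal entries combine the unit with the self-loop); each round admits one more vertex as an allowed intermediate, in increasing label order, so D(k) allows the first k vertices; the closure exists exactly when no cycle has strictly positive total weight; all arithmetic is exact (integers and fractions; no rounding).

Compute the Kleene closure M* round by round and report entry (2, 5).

D(0):
  [0, -15, -∞, -8, -9, -20]
  [-8, 0, -∞, -∞, -∞, -6]
  [-6, -18, 0, -∞, -20, -∞]
  [7, 9, -∞, 0, -10, -∞]
  [-∞, -19, -6, -∞, 0, -∞]
  [-19, -∞, -∞, -∞, -20, 0]
D(1):
  [0, -15, -∞, -8, -9, -20]
  [-8, 0, -∞, -16, -17, -6]
  [-6, -18, 0, -14, -15, -26]
  [7, 9, -∞, 0, -2, -13]
  [-∞, -19, -6, -∞, 0, -∞]
  [-19, -34, -∞, -27, -20, 0]
D(2):
  [0, -15, -∞, -8, -9, -20]
  [-8, 0, -∞, -16, -17, -6]
  [-6, -18, 0, -14, -15, -24]
  [7, 9, -∞, 0, -2, 3]
  [-27, -19, -6, -35, 0, -25]
  [-19, -34, -∞, -27, -20, 0]
D(3):
  [0, -15, -∞, -8, -9, -20]
  [-8, 0, -∞, -16, -17, -6]
  [-6, -18, 0, -14, -15, -24]
  [7, 9, -∞, 0, -2, 3]
  [-12, -19, -6, -20, 0, -25]
  [-19, -34, -∞, -27, -20, 0]
D(4):
  [0, 1, -∞, -8, -9, -5]
  [-8, 0, -∞, -16, -17, -6]
  [-6, -5, 0, -14, -15, -11]
  [7, 9, -∞, 0, -2, 3]
  [-12, -11, -6, -20, 0, -17]
  [-19, -18, -∞, -27, -20, 0]
D(5):
  [0, 1, -15, -8, -9, -5]
  [-8, 0, -23, -16, -17, -6]
  [-6, -5, 0, -14, -15, -11]
  [7, 9, -8, 0, -2, 3]
  [-12, -11, -6, -20, 0, -17]
  [-19, -18, -26, -27, -20, 0]
D(6):
  [0, 1, -15, -8, -9, -5]
  [-8, 0, -23, -16, -17, -6]
  [-6, -5, 0, -14, -15, -11]
  [7, 9, -8, 0, -2, 3]
  [-12, -11, -6, -20, 0, -17]
  [-19, -18, -26, -27, -20, 0]
Answer: M*[2][5] = -17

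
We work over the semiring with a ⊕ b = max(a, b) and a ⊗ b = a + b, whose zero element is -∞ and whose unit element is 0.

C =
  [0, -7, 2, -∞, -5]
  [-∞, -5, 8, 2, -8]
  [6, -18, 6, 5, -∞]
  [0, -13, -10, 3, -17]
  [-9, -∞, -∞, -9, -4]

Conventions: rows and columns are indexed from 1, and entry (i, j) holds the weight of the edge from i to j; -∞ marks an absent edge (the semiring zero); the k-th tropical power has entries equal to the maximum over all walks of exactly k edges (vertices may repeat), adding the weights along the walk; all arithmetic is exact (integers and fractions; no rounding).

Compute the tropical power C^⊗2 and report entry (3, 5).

C^⊗2:
  [8, -7, 8, 7, -5]
  [14, -10, 14, 13, -12]
  [12, -1, 12, 11, 1]
  [3, -7, 2, 6, -5]
  [-9, -16, -7, -6, -8]
Key observation: the optimum is the walk 3->1->5, with weight 6 + (-5) = 1.
Optimal value attained by: walk 3->1->5.
Answer: (C^⊗2)[3][5] = 1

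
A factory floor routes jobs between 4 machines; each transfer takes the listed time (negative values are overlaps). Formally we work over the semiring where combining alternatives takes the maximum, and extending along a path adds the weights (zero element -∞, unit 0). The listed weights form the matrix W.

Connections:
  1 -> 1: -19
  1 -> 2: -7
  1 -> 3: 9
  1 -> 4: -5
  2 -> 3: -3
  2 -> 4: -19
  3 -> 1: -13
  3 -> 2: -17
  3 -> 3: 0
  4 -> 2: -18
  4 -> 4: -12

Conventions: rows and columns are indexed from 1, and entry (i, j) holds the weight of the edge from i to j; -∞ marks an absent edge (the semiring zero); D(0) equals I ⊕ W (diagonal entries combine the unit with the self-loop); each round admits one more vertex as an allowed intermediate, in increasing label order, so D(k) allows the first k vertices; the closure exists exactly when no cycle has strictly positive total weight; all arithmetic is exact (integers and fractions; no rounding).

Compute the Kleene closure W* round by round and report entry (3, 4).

D(0):
  [0, -7, 9, -5]
  [-∞, 0, -3, -19]
  [-13, -17, 0, -∞]
  [-∞, -18, -∞, 0]
D(1):
  [0, -7, 9, -5]
  [-∞, 0, -3, -19]
  [-13, -17, 0, -18]
  [-∞, -18, -∞, 0]
D(2):
  [0, -7, 9, -5]
  [-∞, 0, -3, -19]
  [-13, -17, 0, -18]
  [-∞, -18, -21, 0]
D(3):
  [0, -7, 9, -5]
  [-16, 0, -3, -19]
  [-13, -17, 0, -18]
  [-34, -18, -21, 0]
D(4):
  [0, -7, 9, -5]
  [-16, 0, -3, -19]
  [-13, -17, 0, -18]
  [-34, -18, -21, 0]
Answer: W*[3][4] = -18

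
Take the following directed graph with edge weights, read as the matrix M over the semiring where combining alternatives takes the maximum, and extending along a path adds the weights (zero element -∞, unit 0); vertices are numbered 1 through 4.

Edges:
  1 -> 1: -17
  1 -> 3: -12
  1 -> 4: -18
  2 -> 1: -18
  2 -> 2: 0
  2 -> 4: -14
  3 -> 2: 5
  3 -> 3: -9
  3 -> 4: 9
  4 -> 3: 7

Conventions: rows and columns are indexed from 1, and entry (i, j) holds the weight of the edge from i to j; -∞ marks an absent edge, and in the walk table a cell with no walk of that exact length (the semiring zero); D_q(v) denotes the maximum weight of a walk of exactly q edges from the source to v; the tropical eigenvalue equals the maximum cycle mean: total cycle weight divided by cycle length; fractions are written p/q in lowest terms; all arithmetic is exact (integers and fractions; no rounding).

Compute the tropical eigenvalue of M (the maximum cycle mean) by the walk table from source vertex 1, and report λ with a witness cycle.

q=0: [0, -∞, -∞, -∞]
q=1: [-17, -∞, -12, -18]
q=2: [-34, -7, -11, -3]
q=3: [-25, -6, 4, -2]
q=4: [-24, 9, 5, 13]
Optimal cycle mean attained by: cycle 3->4->3, total 9 + 7, length 2.
Answer: λ = 8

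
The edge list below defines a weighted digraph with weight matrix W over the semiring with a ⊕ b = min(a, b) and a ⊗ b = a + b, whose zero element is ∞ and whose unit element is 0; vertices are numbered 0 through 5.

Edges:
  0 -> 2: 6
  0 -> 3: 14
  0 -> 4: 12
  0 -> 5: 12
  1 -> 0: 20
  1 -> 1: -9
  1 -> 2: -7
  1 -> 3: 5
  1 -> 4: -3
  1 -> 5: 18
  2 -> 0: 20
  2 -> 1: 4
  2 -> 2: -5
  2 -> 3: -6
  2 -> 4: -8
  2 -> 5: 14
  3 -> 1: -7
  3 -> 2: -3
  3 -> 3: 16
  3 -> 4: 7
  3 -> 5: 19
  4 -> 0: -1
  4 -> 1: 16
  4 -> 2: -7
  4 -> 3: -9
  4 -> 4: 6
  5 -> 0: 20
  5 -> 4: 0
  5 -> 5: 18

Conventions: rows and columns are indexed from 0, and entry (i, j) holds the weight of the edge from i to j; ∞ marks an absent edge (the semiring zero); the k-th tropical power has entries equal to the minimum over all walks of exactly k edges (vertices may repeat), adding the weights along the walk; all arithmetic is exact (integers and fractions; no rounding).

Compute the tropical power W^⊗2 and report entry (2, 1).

W^⊗2:
  [11, 7, 1, 0, -2, 20]
  [-4, -18, -16, -13, -15, 7]
  [-9, -13, -15, -17, -13, 9]
  [6, -16, -14, -9, -11, 11]
  [5, -16, -12, -13, -15, 7]
  [-1, 16, -7, -9, 6, 32]
Key observation: the optimum is the walk 2->3->1, with weight (-6) + (-7) = -13.
Optimal value attained by: walk 2->3->1.
Answer: (W^⊗2)[2][1] = -13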